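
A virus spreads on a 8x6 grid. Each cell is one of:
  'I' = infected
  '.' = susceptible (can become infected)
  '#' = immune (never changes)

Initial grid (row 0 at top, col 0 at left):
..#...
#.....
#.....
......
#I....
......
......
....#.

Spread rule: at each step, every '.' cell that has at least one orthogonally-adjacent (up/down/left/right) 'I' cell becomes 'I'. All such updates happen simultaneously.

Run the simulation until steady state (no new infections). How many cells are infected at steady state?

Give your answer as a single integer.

Step 0 (initial): 1 infected
Step 1: +3 new -> 4 infected
Step 2: +7 new -> 11 infected
Step 3: +8 new -> 19 infected
Step 4: +9 new -> 28 infected
Step 5: +7 new -> 35 infected
Step 6: +4 new -> 39 infected
Step 7: +3 new -> 42 infected
Step 8: +1 new -> 43 infected
Step 9: +0 new -> 43 infected

Answer: 43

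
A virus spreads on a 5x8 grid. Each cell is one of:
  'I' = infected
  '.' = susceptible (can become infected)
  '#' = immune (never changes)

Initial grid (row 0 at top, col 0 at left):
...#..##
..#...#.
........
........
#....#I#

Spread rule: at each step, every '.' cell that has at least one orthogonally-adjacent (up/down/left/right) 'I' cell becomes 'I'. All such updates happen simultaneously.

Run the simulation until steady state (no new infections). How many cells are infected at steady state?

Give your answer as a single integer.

Step 0 (initial): 1 infected
Step 1: +1 new -> 2 infected
Step 2: +3 new -> 5 infected
Step 3: +3 new -> 8 infected
Step 4: +5 new -> 13 infected
Step 5: +5 new -> 18 infected
Step 6: +5 new -> 23 infected
Step 7: +3 new -> 26 infected
Step 8: +2 new -> 28 infected
Step 9: +2 new -> 30 infected
Step 10: +2 new -> 32 infected
Step 11: +0 new -> 32 infected

Answer: 32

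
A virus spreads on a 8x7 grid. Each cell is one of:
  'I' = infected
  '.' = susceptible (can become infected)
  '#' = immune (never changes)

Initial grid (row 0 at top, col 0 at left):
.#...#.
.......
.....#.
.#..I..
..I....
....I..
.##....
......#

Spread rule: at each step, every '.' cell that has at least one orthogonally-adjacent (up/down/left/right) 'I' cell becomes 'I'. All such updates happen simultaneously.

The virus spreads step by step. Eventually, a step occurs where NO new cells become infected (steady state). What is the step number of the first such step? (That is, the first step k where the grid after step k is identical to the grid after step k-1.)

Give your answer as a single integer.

Answer: 7

Derivation:
Step 0 (initial): 3 infected
Step 1: +11 new -> 14 infected
Step 2: +11 new -> 25 infected
Step 3: +12 new -> 37 infected
Step 4: +7 new -> 44 infected
Step 5: +4 new -> 48 infected
Step 6: +1 new -> 49 infected
Step 7: +0 new -> 49 infected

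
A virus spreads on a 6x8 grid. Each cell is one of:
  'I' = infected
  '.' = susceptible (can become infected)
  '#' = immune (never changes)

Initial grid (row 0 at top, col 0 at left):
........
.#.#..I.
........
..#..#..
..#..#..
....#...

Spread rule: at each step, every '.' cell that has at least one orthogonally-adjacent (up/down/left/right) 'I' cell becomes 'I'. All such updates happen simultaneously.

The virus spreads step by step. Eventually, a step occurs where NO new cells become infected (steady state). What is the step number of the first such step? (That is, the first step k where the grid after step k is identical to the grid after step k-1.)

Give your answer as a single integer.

Step 0 (initial): 1 infected
Step 1: +4 new -> 5 infected
Step 2: +6 new -> 11 infected
Step 3: +4 new -> 15 infected
Step 4: +5 new -> 20 infected
Step 5: +6 new -> 26 infected
Step 6: +4 new -> 30 infected
Step 7: +4 new -> 34 infected
Step 8: +4 new -> 38 infected
Step 9: +2 new -> 40 infected
Step 10: +1 new -> 41 infected
Step 11: +0 new -> 41 infected

Answer: 11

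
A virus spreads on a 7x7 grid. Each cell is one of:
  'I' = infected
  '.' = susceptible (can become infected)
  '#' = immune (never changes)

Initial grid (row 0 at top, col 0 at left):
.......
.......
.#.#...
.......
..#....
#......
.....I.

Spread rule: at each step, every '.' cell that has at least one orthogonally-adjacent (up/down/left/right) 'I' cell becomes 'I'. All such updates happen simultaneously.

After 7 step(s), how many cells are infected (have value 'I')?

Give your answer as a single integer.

Answer: 36

Derivation:
Step 0 (initial): 1 infected
Step 1: +3 new -> 4 infected
Step 2: +4 new -> 8 infected
Step 3: +5 new -> 13 infected
Step 4: +6 new -> 19 infected
Step 5: +6 new -> 25 infected
Step 6: +5 new -> 30 infected
Step 7: +6 new -> 36 infected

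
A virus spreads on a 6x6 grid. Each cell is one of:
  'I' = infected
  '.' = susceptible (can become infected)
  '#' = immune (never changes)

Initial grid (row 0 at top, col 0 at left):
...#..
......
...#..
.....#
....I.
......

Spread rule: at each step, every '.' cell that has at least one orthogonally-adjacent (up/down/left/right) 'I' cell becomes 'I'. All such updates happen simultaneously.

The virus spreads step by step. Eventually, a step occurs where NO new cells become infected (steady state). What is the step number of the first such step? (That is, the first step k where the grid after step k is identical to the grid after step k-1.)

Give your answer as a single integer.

Answer: 9

Derivation:
Step 0 (initial): 1 infected
Step 1: +4 new -> 5 infected
Step 2: +5 new -> 10 infected
Step 3: +5 new -> 15 infected
Step 4: +7 new -> 22 infected
Step 5: +5 new -> 27 infected
Step 6: +3 new -> 30 infected
Step 7: +2 new -> 32 infected
Step 8: +1 new -> 33 infected
Step 9: +0 new -> 33 infected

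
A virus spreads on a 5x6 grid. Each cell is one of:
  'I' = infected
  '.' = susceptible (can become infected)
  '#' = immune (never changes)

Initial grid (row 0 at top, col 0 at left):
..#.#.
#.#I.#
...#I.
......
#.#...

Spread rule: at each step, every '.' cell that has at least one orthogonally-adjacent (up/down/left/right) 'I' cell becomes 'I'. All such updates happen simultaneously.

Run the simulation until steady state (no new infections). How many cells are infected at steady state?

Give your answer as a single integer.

Step 0 (initial): 2 infected
Step 1: +4 new -> 6 infected
Step 2: +3 new -> 9 infected
Step 3: +3 new -> 12 infected
Step 4: +2 new -> 14 infected
Step 5: +3 new -> 17 infected
Step 6: +2 new -> 19 infected
Step 7: +1 new -> 20 infected
Step 8: +1 new -> 21 infected
Step 9: +0 new -> 21 infected

Answer: 21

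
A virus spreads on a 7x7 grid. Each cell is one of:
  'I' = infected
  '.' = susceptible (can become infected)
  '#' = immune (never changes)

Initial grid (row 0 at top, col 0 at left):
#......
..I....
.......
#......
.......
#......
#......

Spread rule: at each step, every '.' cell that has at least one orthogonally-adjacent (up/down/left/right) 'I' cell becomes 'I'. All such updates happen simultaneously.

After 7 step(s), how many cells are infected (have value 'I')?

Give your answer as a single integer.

Answer: 42

Derivation:
Step 0 (initial): 1 infected
Step 1: +4 new -> 5 infected
Step 2: +7 new -> 12 infected
Step 3: +7 new -> 19 infected
Step 4: +7 new -> 26 infected
Step 5: +8 new -> 34 infected
Step 6: +5 new -> 39 infected
Step 7: +3 new -> 42 infected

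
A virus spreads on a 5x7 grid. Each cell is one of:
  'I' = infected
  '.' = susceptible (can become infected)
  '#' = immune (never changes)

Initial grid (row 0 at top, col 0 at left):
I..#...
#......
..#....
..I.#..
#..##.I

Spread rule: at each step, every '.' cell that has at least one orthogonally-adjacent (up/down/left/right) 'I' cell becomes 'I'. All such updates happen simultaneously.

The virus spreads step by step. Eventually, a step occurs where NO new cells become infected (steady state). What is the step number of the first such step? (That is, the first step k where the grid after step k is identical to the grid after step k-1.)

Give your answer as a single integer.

Step 0 (initial): 3 infected
Step 1: +6 new -> 9 infected
Step 2: +8 new -> 17 infected
Step 3: +6 new -> 23 infected
Step 4: +3 new -> 26 infected
Step 5: +2 new -> 28 infected
Step 6: +0 new -> 28 infected

Answer: 6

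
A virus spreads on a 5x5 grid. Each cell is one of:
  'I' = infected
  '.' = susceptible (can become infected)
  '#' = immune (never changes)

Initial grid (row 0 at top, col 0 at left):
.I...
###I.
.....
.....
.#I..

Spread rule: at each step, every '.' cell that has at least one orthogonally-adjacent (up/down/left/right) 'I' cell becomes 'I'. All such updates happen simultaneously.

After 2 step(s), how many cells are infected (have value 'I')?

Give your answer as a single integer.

Step 0 (initial): 3 infected
Step 1: +7 new -> 10 infected
Step 2: +6 new -> 16 infected

Answer: 16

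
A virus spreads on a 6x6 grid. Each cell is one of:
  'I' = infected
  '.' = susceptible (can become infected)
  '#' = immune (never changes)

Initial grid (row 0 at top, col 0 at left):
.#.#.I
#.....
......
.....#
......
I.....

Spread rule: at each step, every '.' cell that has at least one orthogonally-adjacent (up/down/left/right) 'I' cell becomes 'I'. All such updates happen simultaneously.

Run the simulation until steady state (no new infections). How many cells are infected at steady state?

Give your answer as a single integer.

Answer: 31

Derivation:
Step 0 (initial): 2 infected
Step 1: +4 new -> 6 infected
Step 2: +5 new -> 11 infected
Step 3: +6 new -> 17 infected
Step 4: +7 new -> 24 infected
Step 5: +6 new -> 30 infected
Step 6: +1 new -> 31 infected
Step 7: +0 new -> 31 infected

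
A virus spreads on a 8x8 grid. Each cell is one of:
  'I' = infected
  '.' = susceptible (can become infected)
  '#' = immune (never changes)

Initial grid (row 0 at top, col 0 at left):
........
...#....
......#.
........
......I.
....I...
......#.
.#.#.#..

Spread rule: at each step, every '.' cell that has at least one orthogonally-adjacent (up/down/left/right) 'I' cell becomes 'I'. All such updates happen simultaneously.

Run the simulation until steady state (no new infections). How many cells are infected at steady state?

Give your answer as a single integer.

Step 0 (initial): 2 infected
Step 1: +8 new -> 10 infected
Step 2: +9 new -> 19 infected
Step 3: +8 new -> 27 infected
Step 4: +10 new -> 37 infected
Step 5: +9 new -> 46 infected
Step 6: +6 new -> 52 infected
Step 7: +3 new -> 55 infected
Step 8: +2 new -> 57 infected
Step 9: +1 new -> 58 infected
Step 10: +0 new -> 58 infected

Answer: 58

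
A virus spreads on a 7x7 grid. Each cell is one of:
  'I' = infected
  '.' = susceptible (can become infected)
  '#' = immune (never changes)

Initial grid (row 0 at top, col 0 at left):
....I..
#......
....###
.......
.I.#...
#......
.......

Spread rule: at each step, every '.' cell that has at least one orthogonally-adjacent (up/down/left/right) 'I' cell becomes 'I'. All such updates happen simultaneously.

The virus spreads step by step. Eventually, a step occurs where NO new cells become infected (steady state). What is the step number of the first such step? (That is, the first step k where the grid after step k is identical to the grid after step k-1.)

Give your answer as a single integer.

Answer: 8

Derivation:
Step 0 (initial): 2 infected
Step 1: +7 new -> 9 infected
Step 2: +9 new -> 18 infected
Step 3: +11 new -> 29 infected
Step 4: +4 new -> 33 infected
Step 5: +4 new -> 37 infected
Step 6: +4 new -> 41 infected
Step 7: +2 new -> 43 infected
Step 8: +0 new -> 43 infected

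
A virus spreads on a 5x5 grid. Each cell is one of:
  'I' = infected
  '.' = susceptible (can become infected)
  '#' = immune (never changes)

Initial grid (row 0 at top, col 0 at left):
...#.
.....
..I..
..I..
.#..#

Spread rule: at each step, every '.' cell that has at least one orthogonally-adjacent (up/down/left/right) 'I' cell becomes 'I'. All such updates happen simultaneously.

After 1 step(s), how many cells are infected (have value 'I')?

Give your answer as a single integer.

Answer: 8

Derivation:
Step 0 (initial): 2 infected
Step 1: +6 new -> 8 infected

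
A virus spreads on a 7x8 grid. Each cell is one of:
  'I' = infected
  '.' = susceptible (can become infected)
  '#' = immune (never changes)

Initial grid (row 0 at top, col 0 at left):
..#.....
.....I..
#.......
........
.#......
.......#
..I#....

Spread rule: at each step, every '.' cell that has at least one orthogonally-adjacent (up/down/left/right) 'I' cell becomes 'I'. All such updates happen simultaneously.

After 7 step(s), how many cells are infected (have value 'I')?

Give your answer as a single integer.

Answer: 51

Derivation:
Step 0 (initial): 2 infected
Step 1: +6 new -> 8 infected
Step 2: +11 new -> 19 infected
Step 3: +12 new -> 31 infected
Step 4: +10 new -> 41 infected
Step 5: +7 new -> 48 infected
Step 6: +2 new -> 50 infected
Step 7: +1 new -> 51 infected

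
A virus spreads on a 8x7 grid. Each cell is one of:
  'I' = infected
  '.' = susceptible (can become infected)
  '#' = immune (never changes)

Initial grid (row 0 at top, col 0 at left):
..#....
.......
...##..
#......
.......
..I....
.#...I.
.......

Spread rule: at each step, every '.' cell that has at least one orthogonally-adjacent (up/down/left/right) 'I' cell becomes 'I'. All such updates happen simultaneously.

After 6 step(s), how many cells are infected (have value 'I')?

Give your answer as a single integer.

Answer: 48

Derivation:
Step 0 (initial): 2 infected
Step 1: +8 new -> 10 infected
Step 2: +11 new -> 21 infected
Step 3: +10 new -> 31 infected
Step 4: +6 new -> 37 infected
Step 5: +5 new -> 42 infected
Step 6: +6 new -> 48 infected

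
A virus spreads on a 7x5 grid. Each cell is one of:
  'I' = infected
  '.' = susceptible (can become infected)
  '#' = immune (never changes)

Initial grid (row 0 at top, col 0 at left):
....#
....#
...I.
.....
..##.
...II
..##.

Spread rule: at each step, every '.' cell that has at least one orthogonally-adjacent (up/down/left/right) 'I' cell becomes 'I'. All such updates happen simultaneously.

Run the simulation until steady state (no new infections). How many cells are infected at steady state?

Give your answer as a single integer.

Step 0 (initial): 3 infected
Step 1: +7 new -> 10 infected
Step 2: +6 new -> 16 infected
Step 3: +7 new -> 23 infected
Step 4: +5 new -> 28 infected
Step 5: +1 new -> 29 infected
Step 6: +0 new -> 29 infected

Answer: 29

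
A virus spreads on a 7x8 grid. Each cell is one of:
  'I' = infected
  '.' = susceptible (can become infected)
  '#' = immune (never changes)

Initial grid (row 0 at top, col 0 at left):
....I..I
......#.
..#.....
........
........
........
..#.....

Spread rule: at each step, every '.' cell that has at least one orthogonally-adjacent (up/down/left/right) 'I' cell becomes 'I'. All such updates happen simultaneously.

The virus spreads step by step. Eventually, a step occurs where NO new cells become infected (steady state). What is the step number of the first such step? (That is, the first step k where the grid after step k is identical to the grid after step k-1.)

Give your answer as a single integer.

Step 0 (initial): 2 infected
Step 1: +5 new -> 7 infected
Step 2: +5 new -> 12 infected
Step 3: +7 new -> 19 infected
Step 4: +7 new -> 26 infected
Step 5: +8 new -> 34 infected
Step 6: +8 new -> 42 infected
Step 7: +6 new -> 48 infected
Step 8: +2 new -> 50 infected
Step 9: +2 new -> 52 infected
Step 10: +1 new -> 53 infected
Step 11: +0 new -> 53 infected

Answer: 11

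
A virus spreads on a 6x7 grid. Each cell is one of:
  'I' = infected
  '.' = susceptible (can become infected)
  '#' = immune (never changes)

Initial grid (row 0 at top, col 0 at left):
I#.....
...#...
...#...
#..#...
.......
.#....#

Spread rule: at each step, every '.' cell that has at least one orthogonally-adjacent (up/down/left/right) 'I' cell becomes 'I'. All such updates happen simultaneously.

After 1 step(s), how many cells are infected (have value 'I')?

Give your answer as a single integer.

Step 0 (initial): 1 infected
Step 1: +1 new -> 2 infected

Answer: 2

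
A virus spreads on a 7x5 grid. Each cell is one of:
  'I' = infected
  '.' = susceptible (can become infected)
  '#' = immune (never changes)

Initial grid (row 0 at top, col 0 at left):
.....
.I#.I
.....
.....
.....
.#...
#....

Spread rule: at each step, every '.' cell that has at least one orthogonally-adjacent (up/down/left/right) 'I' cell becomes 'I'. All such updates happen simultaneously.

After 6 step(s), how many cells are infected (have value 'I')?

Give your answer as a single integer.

Step 0 (initial): 2 infected
Step 1: +6 new -> 8 infected
Step 2: +8 new -> 16 infected
Step 3: +5 new -> 21 infected
Step 4: +4 new -> 25 infected
Step 5: +4 new -> 29 infected
Step 6: +2 new -> 31 infected

Answer: 31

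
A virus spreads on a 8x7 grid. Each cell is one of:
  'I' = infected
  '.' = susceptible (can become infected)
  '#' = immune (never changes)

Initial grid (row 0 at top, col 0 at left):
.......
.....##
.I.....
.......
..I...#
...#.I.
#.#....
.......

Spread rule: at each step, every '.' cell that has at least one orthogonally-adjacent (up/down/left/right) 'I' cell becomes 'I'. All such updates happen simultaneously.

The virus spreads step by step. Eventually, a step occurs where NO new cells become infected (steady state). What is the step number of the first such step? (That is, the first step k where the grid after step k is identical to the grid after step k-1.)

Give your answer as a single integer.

Answer: 8

Derivation:
Step 0 (initial): 3 infected
Step 1: +12 new -> 15 infected
Step 2: +13 new -> 28 infected
Step 3: +12 new -> 40 infected
Step 4: +5 new -> 45 infected
Step 5: +3 new -> 48 infected
Step 6: +1 new -> 49 infected
Step 7: +1 new -> 50 infected
Step 8: +0 new -> 50 infected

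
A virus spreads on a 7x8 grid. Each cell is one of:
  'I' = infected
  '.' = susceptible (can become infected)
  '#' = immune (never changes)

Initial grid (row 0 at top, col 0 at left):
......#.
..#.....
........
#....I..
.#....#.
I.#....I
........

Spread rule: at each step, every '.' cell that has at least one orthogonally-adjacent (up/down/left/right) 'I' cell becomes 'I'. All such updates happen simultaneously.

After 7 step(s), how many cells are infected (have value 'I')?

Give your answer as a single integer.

Step 0 (initial): 3 infected
Step 1: +10 new -> 13 infected
Step 2: +9 new -> 22 infected
Step 3: +10 new -> 32 infected
Step 4: +9 new -> 41 infected
Step 5: +3 new -> 44 infected
Step 6: +3 new -> 47 infected
Step 7: +2 new -> 49 infected

Answer: 49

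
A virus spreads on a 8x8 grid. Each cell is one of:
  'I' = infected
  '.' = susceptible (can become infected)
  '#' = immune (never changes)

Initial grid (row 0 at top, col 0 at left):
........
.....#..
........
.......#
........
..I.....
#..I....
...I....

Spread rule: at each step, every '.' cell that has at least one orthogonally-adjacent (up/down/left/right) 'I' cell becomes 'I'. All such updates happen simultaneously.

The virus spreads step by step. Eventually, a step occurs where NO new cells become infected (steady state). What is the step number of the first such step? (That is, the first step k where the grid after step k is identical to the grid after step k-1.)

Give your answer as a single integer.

Answer: 11

Derivation:
Step 0 (initial): 3 infected
Step 1: +7 new -> 10 infected
Step 2: +9 new -> 19 infected
Step 3: +9 new -> 28 infected
Step 4: +9 new -> 37 infected
Step 5: +8 new -> 45 infected
Step 6: +7 new -> 52 infected
Step 7: +3 new -> 55 infected
Step 8: +3 new -> 58 infected
Step 9: +2 new -> 60 infected
Step 10: +1 new -> 61 infected
Step 11: +0 new -> 61 infected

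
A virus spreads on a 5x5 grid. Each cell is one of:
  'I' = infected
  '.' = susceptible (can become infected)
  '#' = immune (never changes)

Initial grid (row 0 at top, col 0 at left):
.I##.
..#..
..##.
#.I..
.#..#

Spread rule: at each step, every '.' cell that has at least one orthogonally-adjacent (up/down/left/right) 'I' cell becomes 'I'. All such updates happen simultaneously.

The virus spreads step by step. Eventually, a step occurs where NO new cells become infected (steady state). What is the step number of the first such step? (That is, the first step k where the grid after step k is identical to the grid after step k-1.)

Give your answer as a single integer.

Step 0 (initial): 2 infected
Step 1: +5 new -> 7 infected
Step 2: +4 new -> 11 infected
Step 3: +2 new -> 13 infected
Step 4: +1 new -> 14 infected
Step 5: +2 new -> 16 infected
Step 6: +0 new -> 16 infected

Answer: 6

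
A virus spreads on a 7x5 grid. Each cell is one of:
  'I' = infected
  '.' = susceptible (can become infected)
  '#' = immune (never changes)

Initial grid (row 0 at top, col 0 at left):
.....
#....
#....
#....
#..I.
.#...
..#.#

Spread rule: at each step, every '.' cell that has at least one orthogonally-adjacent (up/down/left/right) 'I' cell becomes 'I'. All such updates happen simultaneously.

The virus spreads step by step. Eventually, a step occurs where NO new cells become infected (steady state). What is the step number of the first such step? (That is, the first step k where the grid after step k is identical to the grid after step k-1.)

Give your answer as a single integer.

Answer: 8

Derivation:
Step 0 (initial): 1 infected
Step 1: +4 new -> 5 infected
Step 2: +7 new -> 12 infected
Step 3: +4 new -> 16 infected
Step 4: +4 new -> 20 infected
Step 5: +3 new -> 23 infected
Step 6: +1 new -> 24 infected
Step 7: +1 new -> 25 infected
Step 8: +0 new -> 25 infected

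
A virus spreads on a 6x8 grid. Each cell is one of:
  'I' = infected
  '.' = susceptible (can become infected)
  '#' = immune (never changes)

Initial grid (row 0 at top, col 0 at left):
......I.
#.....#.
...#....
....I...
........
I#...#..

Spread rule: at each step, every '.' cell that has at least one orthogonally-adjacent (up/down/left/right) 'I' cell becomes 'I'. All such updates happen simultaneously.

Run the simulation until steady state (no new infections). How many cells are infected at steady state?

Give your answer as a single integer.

Answer: 43

Derivation:
Step 0 (initial): 3 infected
Step 1: +7 new -> 10 infected
Step 2: +12 new -> 22 infected
Step 3: +11 new -> 33 infected
Step 4: +6 new -> 39 infected
Step 5: +3 new -> 42 infected
Step 6: +1 new -> 43 infected
Step 7: +0 new -> 43 infected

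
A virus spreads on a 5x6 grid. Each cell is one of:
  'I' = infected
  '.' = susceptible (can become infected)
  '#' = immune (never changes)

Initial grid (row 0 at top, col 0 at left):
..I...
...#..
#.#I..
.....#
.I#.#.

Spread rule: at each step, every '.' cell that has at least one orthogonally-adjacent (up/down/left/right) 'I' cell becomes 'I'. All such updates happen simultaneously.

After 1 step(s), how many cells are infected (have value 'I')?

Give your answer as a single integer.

Answer: 10

Derivation:
Step 0 (initial): 3 infected
Step 1: +7 new -> 10 infected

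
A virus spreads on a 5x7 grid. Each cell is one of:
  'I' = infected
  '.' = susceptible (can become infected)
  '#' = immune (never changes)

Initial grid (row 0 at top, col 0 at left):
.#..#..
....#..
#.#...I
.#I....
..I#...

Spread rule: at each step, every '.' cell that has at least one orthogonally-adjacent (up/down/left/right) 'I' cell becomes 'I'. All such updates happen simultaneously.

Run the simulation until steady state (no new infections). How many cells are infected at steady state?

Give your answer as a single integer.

Answer: 28

Derivation:
Step 0 (initial): 3 infected
Step 1: +5 new -> 8 infected
Step 2: +8 new -> 16 infected
Step 3: +5 new -> 21 infected
Step 4: +2 new -> 23 infected
Step 5: +2 new -> 25 infected
Step 6: +2 new -> 27 infected
Step 7: +1 new -> 28 infected
Step 8: +0 new -> 28 infected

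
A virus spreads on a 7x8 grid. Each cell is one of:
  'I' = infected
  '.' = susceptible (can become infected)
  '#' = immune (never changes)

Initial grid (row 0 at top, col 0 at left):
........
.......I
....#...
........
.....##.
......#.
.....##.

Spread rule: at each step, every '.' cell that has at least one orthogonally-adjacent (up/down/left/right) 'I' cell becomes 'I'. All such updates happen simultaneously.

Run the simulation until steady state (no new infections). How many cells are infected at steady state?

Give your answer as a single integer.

Answer: 50

Derivation:
Step 0 (initial): 1 infected
Step 1: +3 new -> 4 infected
Step 2: +4 new -> 8 infected
Step 3: +5 new -> 13 infected
Step 4: +4 new -> 17 infected
Step 5: +5 new -> 22 infected
Step 6: +5 new -> 27 infected
Step 7: +6 new -> 33 infected
Step 8: +7 new -> 40 infected
Step 9: +4 new -> 44 infected
Step 10: +3 new -> 47 infected
Step 11: +2 new -> 49 infected
Step 12: +1 new -> 50 infected
Step 13: +0 new -> 50 infected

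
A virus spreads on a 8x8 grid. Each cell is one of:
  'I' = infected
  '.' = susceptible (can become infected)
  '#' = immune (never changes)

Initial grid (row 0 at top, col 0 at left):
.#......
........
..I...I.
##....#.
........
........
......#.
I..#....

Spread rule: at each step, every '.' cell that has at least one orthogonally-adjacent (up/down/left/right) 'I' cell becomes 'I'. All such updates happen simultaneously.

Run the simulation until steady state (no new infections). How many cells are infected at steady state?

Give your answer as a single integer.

Answer: 58

Derivation:
Step 0 (initial): 3 infected
Step 1: +9 new -> 12 infected
Step 2: +15 new -> 27 infected
Step 3: +14 new -> 41 infected
Step 4: +8 new -> 49 infected
Step 5: +5 new -> 54 infected
Step 6: +3 new -> 57 infected
Step 7: +1 new -> 58 infected
Step 8: +0 new -> 58 infected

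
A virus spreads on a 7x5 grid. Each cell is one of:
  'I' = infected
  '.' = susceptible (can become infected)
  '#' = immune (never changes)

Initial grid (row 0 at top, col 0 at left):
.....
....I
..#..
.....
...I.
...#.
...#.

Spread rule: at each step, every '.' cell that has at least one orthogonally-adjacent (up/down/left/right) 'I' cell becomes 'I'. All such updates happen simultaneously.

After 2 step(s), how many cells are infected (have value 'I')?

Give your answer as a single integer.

Answer: 16

Derivation:
Step 0 (initial): 2 infected
Step 1: +6 new -> 8 infected
Step 2: +8 new -> 16 infected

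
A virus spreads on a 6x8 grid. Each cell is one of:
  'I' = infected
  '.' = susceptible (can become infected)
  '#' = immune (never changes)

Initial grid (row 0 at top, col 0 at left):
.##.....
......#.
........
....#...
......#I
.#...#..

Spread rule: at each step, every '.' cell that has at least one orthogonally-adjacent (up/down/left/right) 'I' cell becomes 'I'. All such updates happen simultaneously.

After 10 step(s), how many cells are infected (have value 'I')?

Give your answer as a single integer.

Answer: 40

Derivation:
Step 0 (initial): 1 infected
Step 1: +2 new -> 3 infected
Step 2: +3 new -> 6 infected
Step 3: +3 new -> 9 infected
Step 4: +3 new -> 12 infected
Step 5: +4 new -> 16 infected
Step 6: +5 new -> 21 infected
Step 7: +6 new -> 27 infected
Step 8: +6 new -> 33 infected
Step 9: +4 new -> 37 infected
Step 10: +3 new -> 40 infected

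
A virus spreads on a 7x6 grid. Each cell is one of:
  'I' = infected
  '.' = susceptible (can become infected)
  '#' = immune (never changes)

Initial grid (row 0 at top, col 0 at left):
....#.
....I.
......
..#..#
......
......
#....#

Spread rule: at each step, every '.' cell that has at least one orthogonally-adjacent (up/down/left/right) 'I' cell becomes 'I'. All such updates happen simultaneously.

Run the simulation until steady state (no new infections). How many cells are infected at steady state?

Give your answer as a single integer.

Step 0 (initial): 1 infected
Step 1: +3 new -> 4 infected
Step 2: +6 new -> 10 infected
Step 3: +5 new -> 15 infected
Step 4: +6 new -> 21 infected
Step 5: +7 new -> 28 infected
Step 6: +4 new -> 32 infected
Step 7: +3 new -> 35 infected
Step 8: +2 new -> 37 infected
Step 9: +0 new -> 37 infected

Answer: 37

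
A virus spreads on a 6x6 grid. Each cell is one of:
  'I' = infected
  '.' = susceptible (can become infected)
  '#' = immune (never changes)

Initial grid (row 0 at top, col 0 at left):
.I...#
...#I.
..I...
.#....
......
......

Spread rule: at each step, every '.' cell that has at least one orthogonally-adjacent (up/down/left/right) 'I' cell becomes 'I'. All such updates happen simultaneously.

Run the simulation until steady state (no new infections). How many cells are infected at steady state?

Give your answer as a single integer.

Answer: 33

Derivation:
Step 0 (initial): 3 infected
Step 1: +10 new -> 13 infected
Step 2: +7 new -> 20 infected
Step 3: +6 new -> 26 infected
Step 4: +5 new -> 31 infected
Step 5: +2 new -> 33 infected
Step 6: +0 new -> 33 infected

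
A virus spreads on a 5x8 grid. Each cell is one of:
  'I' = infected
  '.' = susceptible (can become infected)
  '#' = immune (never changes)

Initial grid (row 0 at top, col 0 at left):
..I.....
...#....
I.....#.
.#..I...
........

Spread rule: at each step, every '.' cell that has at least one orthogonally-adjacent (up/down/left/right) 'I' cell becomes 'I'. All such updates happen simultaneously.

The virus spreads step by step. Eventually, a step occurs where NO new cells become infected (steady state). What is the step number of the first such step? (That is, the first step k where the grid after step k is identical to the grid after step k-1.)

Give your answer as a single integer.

Answer: 6

Derivation:
Step 0 (initial): 3 infected
Step 1: +10 new -> 13 infected
Step 2: +12 new -> 25 infected
Step 3: +6 new -> 31 infected
Step 4: +4 new -> 35 infected
Step 5: +2 new -> 37 infected
Step 6: +0 new -> 37 infected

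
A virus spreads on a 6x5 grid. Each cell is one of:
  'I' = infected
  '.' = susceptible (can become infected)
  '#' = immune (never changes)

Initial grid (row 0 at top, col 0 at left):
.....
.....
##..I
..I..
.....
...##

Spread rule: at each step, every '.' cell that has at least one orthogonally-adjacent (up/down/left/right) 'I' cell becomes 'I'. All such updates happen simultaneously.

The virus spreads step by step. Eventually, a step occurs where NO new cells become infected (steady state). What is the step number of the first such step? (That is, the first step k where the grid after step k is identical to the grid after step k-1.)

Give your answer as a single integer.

Step 0 (initial): 2 infected
Step 1: +7 new -> 9 infected
Step 2: +8 new -> 17 infected
Step 3: +5 new -> 22 infected
Step 4: +3 new -> 25 infected
Step 5: +1 new -> 26 infected
Step 6: +0 new -> 26 infected

Answer: 6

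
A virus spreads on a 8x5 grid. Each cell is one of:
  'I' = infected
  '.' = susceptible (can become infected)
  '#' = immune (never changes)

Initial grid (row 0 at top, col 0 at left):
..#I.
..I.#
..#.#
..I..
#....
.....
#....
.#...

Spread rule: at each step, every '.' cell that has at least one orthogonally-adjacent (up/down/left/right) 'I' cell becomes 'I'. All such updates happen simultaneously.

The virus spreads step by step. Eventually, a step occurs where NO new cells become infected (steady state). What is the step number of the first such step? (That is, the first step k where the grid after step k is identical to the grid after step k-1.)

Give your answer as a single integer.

Answer: 7

Derivation:
Step 0 (initial): 3 infected
Step 1: +6 new -> 9 infected
Step 2: +9 new -> 18 infected
Step 3: +6 new -> 24 infected
Step 4: +5 new -> 29 infected
Step 5: +2 new -> 31 infected
Step 6: +1 new -> 32 infected
Step 7: +0 new -> 32 infected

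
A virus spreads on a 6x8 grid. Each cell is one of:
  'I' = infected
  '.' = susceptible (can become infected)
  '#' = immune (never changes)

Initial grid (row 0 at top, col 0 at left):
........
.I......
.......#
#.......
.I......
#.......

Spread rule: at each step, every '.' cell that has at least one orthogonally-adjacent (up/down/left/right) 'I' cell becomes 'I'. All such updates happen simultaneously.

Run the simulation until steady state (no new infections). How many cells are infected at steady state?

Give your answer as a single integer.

Answer: 45

Derivation:
Step 0 (initial): 2 infected
Step 1: +8 new -> 10 infected
Step 2: +8 new -> 18 infected
Step 3: +6 new -> 24 infected
Step 4: +6 new -> 30 infected
Step 5: +6 new -> 36 infected
Step 6: +6 new -> 42 infected
Step 7: +3 new -> 45 infected
Step 8: +0 new -> 45 infected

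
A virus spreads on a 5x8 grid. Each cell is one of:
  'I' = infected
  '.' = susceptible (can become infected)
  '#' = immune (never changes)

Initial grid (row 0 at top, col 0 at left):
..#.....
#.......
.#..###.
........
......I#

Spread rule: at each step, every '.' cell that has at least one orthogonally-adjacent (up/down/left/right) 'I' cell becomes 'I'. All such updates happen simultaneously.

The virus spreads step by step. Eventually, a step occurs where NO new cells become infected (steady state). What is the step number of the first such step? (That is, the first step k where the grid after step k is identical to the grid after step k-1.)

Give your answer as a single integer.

Answer: 11

Derivation:
Step 0 (initial): 1 infected
Step 1: +2 new -> 3 infected
Step 2: +3 new -> 6 infected
Step 3: +3 new -> 9 infected
Step 4: +3 new -> 12 infected
Step 5: +5 new -> 17 infected
Step 6: +6 new -> 23 infected
Step 7: +5 new -> 28 infected
Step 8: +3 new -> 31 infected
Step 9: +1 new -> 32 infected
Step 10: +1 new -> 33 infected
Step 11: +0 new -> 33 infected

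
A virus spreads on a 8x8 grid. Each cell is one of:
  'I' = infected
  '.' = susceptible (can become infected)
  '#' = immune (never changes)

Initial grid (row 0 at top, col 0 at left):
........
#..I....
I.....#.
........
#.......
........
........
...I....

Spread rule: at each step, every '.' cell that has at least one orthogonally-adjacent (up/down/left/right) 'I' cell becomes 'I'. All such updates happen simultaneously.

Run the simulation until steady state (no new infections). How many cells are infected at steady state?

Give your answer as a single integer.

Step 0 (initial): 3 infected
Step 1: +9 new -> 12 infected
Step 2: +13 new -> 25 infected
Step 3: +14 new -> 39 infected
Step 4: +11 new -> 50 infected
Step 5: +7 new -> 57 infected
Step 6: +3 new -> 60 infected
Step 7: +1 new -> 61 infected
Step 8: +0 new -> 61 infected

Answer: 61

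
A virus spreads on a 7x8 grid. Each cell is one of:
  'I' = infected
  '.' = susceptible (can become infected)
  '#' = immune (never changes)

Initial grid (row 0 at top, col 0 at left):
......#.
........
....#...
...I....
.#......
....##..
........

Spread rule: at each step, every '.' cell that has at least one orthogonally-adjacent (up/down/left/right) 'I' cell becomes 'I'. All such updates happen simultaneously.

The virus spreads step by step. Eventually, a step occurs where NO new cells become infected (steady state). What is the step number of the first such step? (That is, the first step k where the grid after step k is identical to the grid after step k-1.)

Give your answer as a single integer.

Step 0 (initial): 1 infected
Step 1: +4 new -> 5 infected
Step 2: +7 new -> 12 infected
Step 3: +10 new -> 22 infected
Step 4: +12 new -> 34 infected
Step 5: +10 new -> 44 infected
Step 6: +5 new -> 49 infected
Step 7: +2 new -> 51 infected
Step 8: +0 new -> 51 infected

Answer: 8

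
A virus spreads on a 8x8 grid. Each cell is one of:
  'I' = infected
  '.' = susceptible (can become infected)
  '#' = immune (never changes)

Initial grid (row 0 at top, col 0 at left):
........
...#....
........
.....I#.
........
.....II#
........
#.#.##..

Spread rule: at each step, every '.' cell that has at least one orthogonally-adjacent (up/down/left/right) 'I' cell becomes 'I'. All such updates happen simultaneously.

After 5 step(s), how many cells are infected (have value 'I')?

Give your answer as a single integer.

Step 0 (initial): 3 infected
Step 1: +7 new -> 10 infected
Step 2: +10 new -> 20 infected
Step 3: +11 new -> 31 infected
Step 4: +9 new -> 40 infected
Step 5: +8 new -> 48 infected

Answer: 48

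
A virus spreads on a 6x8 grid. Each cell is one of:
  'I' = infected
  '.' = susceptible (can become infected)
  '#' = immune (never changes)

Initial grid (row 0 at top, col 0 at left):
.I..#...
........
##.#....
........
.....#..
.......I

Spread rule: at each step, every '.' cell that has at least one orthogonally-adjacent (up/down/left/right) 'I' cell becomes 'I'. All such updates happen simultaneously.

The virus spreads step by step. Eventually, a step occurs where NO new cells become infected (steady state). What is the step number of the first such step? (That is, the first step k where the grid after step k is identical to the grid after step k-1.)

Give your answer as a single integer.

Step 0 (initial): 2 infected
Step 1: +5 new -> 7 infected
Step 2: +6 new -> 13 infected
Step 3: +5 new -> 18 infected
Step 4: +7 new -> 25 infected
Step 5: +11 new -> 36 infected
Step 6: +5 new -> 41 infected
Step 7: +2 new -> 43 infected
Step 8: +0 new -> 43 infected

Answer: 8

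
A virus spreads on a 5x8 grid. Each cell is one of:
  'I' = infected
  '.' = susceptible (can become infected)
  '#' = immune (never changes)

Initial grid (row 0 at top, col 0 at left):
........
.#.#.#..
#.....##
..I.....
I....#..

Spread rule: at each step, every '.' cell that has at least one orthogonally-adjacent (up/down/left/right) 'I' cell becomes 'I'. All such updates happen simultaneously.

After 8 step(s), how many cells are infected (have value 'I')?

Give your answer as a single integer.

Answer: 32

Derivation:
Step 0 (initial): 2 infected
Step 1: +6 new -> 8 infected
Step 2: +5 new -> 13 infected
Step 3: +4 new -> 17 infected
Step 4: +5 new -> 22 infected
Step 5: +4 new -> 26 infected
Step 6: +3 new -> 29 infected
Step 7: +1 new -> 30 infected
Step 8: +2 new -> 32 infected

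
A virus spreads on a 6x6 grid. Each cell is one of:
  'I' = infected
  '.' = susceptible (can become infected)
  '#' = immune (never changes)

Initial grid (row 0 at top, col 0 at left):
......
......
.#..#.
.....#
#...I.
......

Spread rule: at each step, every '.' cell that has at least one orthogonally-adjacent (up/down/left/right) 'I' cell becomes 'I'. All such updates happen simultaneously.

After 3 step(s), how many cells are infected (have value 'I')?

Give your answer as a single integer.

Answer: 13

Derivation:
Step 0 (initial): 1 infected
Step 1: +4 new -> 5 infected
Step 2: +4 new -> 9 infected
Step 3: +4 new -> 13 infected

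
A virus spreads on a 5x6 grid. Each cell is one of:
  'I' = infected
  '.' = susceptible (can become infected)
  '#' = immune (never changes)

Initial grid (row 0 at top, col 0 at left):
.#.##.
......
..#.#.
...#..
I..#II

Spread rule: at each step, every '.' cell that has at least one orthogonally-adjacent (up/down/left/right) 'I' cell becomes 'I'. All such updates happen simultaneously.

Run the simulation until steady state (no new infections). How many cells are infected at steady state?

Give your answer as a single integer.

Step 0 (initial): 3 infected
Step 1: +4 new -> 7 infected
Step 2: +4 new -> 11 infected
Step 3: +4 new -> 15 infected
Step 4: +4 new -> 19 infected
Step 5: +2 new -> 21 infected
Step 6: +2 new -> 23 infected
Step 7: +0 new -> 23 infected

Answer: 23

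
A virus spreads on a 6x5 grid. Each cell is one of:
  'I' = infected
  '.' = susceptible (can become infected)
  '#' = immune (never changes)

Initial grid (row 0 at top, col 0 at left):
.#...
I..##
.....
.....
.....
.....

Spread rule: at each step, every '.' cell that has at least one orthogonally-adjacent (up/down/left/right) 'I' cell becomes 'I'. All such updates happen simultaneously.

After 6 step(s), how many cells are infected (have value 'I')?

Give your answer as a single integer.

Answer: 24

Derivation:
Step 0 (initial): 1 infected
Step 1: +3 new -> 4 infected
Step 2: +3 new -> 7 infected
Step 3: +4 new -> 11 infected
Step 4: +5 new -> 16 infected
Step 5: +5 new -> 21 infected
Step 6: +3 new -> 24 infected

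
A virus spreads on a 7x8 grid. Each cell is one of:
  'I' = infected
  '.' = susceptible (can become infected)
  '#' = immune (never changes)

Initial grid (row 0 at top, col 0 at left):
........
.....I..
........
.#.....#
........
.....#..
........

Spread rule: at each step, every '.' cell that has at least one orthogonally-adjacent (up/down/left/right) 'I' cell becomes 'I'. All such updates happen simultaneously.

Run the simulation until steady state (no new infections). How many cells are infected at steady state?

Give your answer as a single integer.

Step 0 (initial): 1 infected
Step 1: +4 new -> 5 infected
Step 2: +7 new -> 12 infected
Step 3: +8 new -> 20 infected
Step 4: +6 new -> 26 infected
Step 5: +8 new -> 34 infected
Step 6: +7 new -> 41 infected
Step 7: +6 new -> 47 infected
Step 8: +3 new -> 50 infected
Step 9: +2 new -> 52 infected
Step 10: +1 new -> 53 infected
Step 11: +0 new -> 53 infected

Answer: 53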